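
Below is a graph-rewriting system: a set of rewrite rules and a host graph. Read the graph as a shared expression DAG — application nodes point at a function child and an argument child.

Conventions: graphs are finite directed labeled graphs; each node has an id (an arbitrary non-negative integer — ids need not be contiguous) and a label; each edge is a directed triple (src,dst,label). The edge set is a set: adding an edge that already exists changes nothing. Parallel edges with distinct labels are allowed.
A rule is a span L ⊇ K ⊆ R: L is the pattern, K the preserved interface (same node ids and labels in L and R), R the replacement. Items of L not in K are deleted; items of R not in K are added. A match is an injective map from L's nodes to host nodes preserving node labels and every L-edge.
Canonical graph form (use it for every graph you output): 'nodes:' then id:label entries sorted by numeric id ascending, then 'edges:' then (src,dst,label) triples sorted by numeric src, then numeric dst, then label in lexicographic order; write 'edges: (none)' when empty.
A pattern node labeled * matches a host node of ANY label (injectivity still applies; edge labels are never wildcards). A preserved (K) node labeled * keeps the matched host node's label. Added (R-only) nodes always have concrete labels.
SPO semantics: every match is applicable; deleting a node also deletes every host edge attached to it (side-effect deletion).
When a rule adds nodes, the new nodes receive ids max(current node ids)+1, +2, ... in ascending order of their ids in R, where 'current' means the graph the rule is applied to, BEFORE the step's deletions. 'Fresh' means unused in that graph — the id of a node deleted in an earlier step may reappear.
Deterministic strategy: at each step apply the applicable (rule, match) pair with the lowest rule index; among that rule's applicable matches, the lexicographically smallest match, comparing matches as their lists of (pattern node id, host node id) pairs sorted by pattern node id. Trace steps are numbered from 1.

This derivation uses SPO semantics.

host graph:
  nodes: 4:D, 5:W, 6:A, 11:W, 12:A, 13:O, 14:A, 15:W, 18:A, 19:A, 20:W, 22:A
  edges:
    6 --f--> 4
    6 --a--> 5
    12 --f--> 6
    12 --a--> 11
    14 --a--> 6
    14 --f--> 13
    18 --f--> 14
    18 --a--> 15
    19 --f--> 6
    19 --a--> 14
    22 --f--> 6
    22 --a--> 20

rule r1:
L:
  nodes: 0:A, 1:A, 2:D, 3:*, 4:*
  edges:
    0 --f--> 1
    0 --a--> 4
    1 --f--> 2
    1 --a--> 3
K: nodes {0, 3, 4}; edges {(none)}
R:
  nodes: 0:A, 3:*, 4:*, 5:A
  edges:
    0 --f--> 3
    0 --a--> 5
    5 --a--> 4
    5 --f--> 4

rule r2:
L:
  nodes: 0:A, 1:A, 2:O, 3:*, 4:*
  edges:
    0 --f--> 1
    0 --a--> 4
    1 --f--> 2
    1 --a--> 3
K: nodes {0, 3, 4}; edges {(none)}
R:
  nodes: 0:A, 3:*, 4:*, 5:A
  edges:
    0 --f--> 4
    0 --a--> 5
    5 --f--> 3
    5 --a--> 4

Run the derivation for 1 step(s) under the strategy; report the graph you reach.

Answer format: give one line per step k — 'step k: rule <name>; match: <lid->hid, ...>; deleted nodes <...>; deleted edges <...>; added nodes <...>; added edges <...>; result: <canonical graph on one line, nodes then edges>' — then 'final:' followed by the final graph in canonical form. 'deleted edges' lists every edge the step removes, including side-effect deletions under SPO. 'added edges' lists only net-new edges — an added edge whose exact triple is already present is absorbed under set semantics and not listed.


step 1: rule r1; match: 0->12, 1->6, 2->4, 3->5, 4->11; deleted nodes 4, 6; deleted edges (6,4,f); (6,5,a); (12,6,f); (12,11,a); (14,6,a); (19,6,f); (22,6,f); added nodes 23; added edges (12,5,f); (12,23,a); (23,11,a); (23,11,f); result: nodes: 5:W, 11:W, 12:A, 13:O, 14:A, 15:W, 18:A, 19:A, 20:W, 22:A, 23:A edges: (12,5,f); (12,23,a); (14,13,f); (18,14,f); (18,15,a); (19,14,a); (22,20,a); (23,11,a); (23,11,f)
final:
nodes: 5:W, 11:W, 12:A, 13:O, 14:A, 15:W, 18:A, 19:A, 20:W, 22:A, 23:A
edges: (12,5,f); (12,23,a); (14,13,f); (18,14,f); (18,15,a); (19,14,a); (22,20,a); (23,11,a); (23,11,f)


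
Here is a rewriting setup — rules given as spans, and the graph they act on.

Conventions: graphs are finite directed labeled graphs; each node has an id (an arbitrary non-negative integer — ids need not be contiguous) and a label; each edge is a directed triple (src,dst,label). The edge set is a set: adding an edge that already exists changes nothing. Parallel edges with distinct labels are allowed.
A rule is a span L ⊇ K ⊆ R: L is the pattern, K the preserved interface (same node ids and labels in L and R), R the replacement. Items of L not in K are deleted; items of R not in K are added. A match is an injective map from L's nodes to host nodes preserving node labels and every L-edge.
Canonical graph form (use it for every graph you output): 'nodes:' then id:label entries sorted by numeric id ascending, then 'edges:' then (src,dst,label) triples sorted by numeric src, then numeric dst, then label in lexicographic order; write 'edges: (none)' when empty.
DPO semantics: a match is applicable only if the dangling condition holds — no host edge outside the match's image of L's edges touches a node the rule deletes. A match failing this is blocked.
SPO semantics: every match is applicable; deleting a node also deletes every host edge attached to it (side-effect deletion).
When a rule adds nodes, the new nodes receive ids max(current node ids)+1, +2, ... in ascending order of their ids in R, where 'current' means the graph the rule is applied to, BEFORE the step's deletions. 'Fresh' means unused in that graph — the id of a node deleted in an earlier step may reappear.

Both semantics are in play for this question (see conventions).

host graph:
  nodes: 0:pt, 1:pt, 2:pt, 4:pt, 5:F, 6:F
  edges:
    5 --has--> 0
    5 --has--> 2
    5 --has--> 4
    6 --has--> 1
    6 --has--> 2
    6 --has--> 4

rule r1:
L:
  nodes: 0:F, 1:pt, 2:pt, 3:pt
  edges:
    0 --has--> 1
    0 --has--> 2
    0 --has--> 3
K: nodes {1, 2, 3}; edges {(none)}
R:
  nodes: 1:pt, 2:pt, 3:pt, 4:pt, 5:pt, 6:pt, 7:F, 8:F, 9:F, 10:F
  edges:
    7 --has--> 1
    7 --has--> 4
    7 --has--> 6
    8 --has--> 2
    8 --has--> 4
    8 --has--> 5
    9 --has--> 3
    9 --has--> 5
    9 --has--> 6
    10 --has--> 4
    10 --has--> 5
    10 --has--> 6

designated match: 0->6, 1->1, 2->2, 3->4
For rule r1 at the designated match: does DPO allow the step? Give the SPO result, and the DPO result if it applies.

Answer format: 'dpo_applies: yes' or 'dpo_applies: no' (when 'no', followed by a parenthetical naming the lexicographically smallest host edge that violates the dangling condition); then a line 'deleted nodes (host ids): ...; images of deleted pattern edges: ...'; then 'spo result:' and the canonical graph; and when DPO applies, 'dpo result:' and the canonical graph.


dpo_applies: yes
deleted nodes (host ids): 6; images of deleted pattern edges: (6,1,has); (6,2,has); (6,4,has)
spo result:
nodes: 0:pt, 1:pt, 2:pt, 4:pt, 5:F, 7:pt, 8:pt, 9:pt, 10:F, 11:F, 12:F, 13:F
edges: (5,0,has); (5,2,has); (5,4,has); (10,1,has); (10,7,has); (10,9,has); (11,2,has); (11,7,has); (11,8,has); (12,4,has); (12,8,has); (12,9,has); (13,7,has); (13,8,has); (13,9,has)
dpo result:
nodes: 0:pt, 1:pt, 2:pt, 4:pt, 5:F, 7:pt, 8:pt, 9:pt, 10:F, 11:F, 12:F, 13:F
edges: (5,0,has); (5,2,has); (5,4,has); (10,1,has); (10,7,has); (10,9,has); (11,2,has); (11,7,has); (11,8,has); (12,4,has); (12,8,has); (12,9,has); (13,7,has); (13,8,has); (13,9,has)


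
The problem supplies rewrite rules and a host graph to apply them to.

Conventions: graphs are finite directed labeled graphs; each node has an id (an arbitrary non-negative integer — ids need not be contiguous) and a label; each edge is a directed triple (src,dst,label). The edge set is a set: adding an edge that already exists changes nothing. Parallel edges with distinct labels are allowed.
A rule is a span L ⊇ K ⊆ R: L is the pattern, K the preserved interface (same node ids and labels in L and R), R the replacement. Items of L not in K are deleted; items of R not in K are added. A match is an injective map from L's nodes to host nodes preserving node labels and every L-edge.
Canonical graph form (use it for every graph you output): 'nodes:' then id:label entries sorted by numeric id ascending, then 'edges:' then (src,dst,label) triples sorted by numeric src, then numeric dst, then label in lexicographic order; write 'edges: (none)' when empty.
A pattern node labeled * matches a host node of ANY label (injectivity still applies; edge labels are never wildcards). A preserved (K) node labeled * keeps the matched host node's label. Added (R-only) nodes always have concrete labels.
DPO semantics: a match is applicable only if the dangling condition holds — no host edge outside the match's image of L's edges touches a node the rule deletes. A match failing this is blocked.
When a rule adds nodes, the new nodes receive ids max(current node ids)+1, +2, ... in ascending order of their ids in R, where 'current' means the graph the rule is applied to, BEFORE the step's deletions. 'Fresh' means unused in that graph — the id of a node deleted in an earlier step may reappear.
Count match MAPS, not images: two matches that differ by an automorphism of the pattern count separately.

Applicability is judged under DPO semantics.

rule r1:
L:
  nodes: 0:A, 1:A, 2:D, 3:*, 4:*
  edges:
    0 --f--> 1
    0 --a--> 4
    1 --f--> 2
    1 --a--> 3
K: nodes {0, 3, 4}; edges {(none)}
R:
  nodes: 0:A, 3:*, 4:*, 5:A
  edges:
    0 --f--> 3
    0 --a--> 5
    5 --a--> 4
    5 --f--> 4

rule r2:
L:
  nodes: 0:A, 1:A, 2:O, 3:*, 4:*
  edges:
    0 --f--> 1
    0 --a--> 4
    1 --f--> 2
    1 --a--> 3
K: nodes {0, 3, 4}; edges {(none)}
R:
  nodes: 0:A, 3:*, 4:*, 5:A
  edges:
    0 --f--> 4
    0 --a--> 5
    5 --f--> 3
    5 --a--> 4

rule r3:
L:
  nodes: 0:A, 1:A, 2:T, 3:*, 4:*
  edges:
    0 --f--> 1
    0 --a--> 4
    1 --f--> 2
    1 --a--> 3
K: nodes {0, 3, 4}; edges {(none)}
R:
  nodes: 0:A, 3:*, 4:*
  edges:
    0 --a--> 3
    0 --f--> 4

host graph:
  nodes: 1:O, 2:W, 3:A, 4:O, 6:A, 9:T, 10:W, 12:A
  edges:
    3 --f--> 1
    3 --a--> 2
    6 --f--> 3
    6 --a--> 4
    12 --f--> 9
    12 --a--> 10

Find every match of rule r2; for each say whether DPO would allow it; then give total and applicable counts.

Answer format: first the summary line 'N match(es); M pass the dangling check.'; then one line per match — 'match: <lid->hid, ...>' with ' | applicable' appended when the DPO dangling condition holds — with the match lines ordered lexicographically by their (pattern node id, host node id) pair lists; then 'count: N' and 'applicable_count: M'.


1 match(es); 1 pass the dangling check.
match: 0->6, 1->3, 2->1, 3->2, 4->4 | applicable
count: 1
applicable_count: 1


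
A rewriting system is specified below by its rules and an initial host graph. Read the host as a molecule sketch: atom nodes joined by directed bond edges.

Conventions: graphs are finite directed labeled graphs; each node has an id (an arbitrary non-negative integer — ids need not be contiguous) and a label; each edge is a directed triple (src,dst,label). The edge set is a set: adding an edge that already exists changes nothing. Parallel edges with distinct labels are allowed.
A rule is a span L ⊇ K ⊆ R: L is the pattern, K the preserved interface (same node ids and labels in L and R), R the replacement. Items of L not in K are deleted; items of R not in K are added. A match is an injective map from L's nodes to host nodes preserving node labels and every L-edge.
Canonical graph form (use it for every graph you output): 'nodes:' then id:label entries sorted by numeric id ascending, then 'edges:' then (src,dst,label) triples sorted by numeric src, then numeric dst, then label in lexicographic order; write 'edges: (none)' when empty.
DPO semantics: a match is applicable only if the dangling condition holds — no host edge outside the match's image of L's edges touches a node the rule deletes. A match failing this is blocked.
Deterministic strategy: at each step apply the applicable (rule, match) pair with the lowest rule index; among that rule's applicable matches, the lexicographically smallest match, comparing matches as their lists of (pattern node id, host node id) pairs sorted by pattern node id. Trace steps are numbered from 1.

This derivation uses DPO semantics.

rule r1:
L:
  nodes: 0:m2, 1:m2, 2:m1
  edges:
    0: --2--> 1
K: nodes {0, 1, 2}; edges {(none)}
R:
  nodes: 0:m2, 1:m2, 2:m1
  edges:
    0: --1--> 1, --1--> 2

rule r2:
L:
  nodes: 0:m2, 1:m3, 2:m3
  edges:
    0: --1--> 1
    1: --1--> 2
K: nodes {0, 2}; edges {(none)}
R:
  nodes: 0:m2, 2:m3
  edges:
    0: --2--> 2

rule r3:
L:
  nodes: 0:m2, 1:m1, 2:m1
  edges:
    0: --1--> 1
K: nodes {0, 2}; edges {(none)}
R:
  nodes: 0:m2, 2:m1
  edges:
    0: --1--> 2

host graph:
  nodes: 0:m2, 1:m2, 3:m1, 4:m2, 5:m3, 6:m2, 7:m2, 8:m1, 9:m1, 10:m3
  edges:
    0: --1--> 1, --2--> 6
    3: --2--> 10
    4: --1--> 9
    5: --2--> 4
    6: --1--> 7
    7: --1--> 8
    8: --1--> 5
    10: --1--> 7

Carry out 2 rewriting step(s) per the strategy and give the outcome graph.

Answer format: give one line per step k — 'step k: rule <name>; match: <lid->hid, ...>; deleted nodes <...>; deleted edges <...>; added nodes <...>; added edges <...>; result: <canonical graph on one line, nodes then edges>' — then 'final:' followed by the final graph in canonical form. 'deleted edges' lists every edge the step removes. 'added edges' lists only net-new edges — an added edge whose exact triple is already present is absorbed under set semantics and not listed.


step 1: rule r1; match: 0->0, 1->6, 2->3; deleted nodes (none); deleted edges (0,6,2); added nodes (none); added edges (0,3,1); (0,6,1); result: nodes: 0:m2, 1:m2, 3:m1, 4:m2, 5:m3, 6:m2, 7:m2, 8:m1, 9:m1, 10:m3 edges: (0,1,1); (0,3,1); (0,6,1); (3,10,2); (4,9,1); (5,4,2); (6,7,1); (7,8,1); (8,5,1); (10,7,1)
step 2: rule r3; match: 0->4, 1->9, 2->3; deleted nodes 9; deleted edges (4,9,1); added nodes (none); added edges (4,3,1); result: nodes: 0:m2, 1:m2, 3:m1, 4:m2, 5:m3, 6:m2, 7:m2, 8:m1, 10:m3 edges: (0,1,1); (0,3,1); (0,6,1); (3,10,2); (4,3,1); (5,4,2); (6,7,1); (7,8,1); (8,5,1); (10,7,1)
final:
nodes: 0:m2, 1:m2, 3:m1, 4:m2, 5:m3, 6:m2, 7:m2, 8:m1, 10:m3
edges: (0,1,1); (0,3,1); (0,6,1); (3,10,2); (4,3,1); (5,4,2); (6,7,1); (7,8,1); (8,5,1); (10,7,1)


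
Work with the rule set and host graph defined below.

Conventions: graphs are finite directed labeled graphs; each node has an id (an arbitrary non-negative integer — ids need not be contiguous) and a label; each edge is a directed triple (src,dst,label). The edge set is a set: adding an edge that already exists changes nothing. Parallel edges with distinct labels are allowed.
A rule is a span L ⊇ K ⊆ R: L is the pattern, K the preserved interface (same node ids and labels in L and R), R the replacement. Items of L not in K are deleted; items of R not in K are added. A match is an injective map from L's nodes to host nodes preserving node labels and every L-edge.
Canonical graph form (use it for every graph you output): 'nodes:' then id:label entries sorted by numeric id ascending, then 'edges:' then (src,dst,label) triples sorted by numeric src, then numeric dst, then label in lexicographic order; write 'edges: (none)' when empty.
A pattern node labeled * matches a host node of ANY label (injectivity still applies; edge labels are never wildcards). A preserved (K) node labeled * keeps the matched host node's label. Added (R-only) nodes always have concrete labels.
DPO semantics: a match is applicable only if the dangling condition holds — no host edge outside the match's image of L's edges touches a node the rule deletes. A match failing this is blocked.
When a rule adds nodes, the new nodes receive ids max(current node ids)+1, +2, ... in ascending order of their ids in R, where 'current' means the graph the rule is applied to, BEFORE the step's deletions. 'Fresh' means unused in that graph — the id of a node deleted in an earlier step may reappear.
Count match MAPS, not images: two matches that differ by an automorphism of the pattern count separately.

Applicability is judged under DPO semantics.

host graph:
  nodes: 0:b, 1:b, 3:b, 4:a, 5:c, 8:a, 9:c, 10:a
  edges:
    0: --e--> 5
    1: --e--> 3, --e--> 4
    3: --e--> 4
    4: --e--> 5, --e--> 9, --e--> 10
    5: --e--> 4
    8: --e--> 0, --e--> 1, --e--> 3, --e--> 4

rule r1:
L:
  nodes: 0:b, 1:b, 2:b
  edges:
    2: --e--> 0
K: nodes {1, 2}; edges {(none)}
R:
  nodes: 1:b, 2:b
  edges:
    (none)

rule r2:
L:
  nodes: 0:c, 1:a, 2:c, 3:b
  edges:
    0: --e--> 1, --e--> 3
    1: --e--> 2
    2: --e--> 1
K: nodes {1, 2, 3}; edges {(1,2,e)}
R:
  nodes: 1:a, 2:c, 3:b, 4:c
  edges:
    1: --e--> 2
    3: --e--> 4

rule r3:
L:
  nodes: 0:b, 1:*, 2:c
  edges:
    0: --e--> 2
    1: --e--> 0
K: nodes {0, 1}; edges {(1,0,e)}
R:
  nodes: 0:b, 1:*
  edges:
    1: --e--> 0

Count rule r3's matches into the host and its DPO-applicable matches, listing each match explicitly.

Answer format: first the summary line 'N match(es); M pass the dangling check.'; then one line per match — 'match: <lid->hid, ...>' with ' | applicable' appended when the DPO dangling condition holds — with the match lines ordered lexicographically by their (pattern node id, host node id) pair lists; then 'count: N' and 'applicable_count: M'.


1 match(es); 0 pass the dangling check.
match: 0->0, 1->8, 2->5
count: 1
applicable_count: 0


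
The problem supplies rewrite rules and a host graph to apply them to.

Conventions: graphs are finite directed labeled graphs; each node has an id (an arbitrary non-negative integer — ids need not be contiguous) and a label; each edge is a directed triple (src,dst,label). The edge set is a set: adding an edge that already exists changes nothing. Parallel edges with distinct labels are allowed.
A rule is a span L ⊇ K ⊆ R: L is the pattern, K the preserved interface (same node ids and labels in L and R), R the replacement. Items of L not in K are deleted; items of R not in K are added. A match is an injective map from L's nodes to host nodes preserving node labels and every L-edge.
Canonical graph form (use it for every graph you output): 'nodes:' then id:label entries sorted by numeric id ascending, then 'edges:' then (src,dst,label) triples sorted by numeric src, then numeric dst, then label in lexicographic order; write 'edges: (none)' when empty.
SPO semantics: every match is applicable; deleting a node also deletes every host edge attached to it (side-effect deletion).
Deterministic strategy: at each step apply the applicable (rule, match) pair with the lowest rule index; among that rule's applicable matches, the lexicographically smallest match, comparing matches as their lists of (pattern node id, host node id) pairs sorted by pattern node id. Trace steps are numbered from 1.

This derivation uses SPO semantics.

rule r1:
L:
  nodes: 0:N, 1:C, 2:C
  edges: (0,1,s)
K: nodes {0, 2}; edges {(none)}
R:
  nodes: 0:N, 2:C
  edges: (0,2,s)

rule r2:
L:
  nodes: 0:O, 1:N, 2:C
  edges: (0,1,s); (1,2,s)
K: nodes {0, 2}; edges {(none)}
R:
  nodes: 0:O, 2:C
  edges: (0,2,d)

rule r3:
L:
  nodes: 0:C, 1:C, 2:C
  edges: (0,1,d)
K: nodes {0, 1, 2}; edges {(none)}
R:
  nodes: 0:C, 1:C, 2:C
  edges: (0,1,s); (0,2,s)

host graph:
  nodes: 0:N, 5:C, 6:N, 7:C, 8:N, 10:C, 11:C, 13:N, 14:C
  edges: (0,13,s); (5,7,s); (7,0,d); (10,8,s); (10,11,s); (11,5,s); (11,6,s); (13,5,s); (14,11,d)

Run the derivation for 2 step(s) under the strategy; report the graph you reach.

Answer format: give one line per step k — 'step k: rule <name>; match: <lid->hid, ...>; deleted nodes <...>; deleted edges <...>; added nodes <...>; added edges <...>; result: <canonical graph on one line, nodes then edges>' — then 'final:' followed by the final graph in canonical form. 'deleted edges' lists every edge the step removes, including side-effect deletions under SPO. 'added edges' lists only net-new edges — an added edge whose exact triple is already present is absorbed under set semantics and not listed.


step 1: rule r1; match: 0->13, 1->5, 2->7; deleted nodes 5; deleted edges (5,7,s); (11,5,s); (13,5,s); added nodes (none); added edges (13,7,s); result: nodes: 0:N, 6:N, 7:C, 8:N, 10:C, 11:C, 13:N, 14:C edges: (0,13,s); (7,0,d); (10,8,s); (10,11,s); (11,6,s); (13,7,s); (14,11,d)
step 2: rule r1; match: 0->13, 1->7, 2->10; deleted nodes 7; deleted edges (7,0,d); (13,7,s); added nodes (none); added edges (13,10,s); result: nodes: 0:N, 6:N, 8:N, 10:C, 11:C, 13:N, 14:C edges: (0,13,s); (10,8,s); (10,11,s); (11,6,s); (13,10,s); (14,11,d)
final:
nodes: 0:N, 6:N, 8:N, 10:C, 11:C, 13:N, 14:C
edges: (0,13,s); (10,8,s); (10,11,s); (11,6,s); (13,10,s); (14,11,d)


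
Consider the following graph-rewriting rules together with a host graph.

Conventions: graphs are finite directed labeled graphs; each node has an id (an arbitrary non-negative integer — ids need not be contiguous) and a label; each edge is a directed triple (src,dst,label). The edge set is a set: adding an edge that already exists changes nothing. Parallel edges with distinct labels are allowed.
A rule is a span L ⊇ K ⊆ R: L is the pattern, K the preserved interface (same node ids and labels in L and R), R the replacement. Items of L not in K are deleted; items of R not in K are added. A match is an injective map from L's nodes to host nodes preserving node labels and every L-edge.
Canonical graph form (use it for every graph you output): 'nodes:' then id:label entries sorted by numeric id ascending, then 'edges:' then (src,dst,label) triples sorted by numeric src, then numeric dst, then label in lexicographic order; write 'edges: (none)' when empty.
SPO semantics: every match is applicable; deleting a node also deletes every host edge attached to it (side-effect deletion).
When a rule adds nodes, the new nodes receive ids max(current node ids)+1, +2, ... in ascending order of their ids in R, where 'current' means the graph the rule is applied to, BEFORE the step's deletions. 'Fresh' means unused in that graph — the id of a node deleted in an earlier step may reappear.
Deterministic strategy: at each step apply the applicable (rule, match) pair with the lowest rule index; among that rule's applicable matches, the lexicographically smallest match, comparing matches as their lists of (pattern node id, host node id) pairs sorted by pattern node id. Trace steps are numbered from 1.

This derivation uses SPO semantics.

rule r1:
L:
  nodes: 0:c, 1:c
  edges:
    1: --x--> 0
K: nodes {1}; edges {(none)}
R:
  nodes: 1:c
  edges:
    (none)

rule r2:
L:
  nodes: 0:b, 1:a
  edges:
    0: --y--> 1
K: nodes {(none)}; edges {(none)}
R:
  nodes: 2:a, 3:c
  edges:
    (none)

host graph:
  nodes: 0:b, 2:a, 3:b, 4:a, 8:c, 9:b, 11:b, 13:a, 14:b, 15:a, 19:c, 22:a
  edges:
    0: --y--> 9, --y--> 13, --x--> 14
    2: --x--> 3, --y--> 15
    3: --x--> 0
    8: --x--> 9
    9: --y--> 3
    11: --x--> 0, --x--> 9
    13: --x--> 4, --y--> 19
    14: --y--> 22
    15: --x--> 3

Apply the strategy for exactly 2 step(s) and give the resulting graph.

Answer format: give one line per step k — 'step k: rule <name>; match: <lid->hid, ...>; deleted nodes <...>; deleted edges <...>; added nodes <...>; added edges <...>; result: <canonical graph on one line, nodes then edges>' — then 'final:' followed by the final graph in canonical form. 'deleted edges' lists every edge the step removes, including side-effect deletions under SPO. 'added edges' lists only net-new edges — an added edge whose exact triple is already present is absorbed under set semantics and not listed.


step 1: rule r2; match: 0->0, 1->13; deleted nodes 0, 13; deleted edges (0,9,y); (0,13,y); (0,14,x); (3,0,x); (11,0,x); (13,4,x); (13,19,y); added nodes 23, 24; added edges (none); result: nodes: 2:a, 3:b, 4:a, 8:c, 9:b, 11:b, 14:b, 15:a, 19:c, 22:a, 23:a, 24:c edges: (2,3,x); (2,15,y); (8,9,x); (9,3,y); (11,9,x); (14,22,y); (15,3,x)
step 2: rule r2; match: 0->14, 1->22; deleted nodes 14, 22; deleted edges (14,22,y); added nodes 25, 26; added edges (none); result: nodes: 2:a, 3:b, 4:a, 8:c, 9:b, 11:b, 15:a, 19:c, 23:a, 24:c, 25:a, 26:c edges: (2,3,x); (2,15,y); (8,9,x); (9,3,y); (11,9,x); (15,3,x)
final:
nodes: 2:a, 3:b, 4:a, 8:c, 9:b, 11:b, 15:a, 19:c, 23:a, 24:c, 25:a, 26:c
edges: (2,3,x); (2,15,y); (8,9,x); (9,3,y); (11,9,x); (15,3,x)


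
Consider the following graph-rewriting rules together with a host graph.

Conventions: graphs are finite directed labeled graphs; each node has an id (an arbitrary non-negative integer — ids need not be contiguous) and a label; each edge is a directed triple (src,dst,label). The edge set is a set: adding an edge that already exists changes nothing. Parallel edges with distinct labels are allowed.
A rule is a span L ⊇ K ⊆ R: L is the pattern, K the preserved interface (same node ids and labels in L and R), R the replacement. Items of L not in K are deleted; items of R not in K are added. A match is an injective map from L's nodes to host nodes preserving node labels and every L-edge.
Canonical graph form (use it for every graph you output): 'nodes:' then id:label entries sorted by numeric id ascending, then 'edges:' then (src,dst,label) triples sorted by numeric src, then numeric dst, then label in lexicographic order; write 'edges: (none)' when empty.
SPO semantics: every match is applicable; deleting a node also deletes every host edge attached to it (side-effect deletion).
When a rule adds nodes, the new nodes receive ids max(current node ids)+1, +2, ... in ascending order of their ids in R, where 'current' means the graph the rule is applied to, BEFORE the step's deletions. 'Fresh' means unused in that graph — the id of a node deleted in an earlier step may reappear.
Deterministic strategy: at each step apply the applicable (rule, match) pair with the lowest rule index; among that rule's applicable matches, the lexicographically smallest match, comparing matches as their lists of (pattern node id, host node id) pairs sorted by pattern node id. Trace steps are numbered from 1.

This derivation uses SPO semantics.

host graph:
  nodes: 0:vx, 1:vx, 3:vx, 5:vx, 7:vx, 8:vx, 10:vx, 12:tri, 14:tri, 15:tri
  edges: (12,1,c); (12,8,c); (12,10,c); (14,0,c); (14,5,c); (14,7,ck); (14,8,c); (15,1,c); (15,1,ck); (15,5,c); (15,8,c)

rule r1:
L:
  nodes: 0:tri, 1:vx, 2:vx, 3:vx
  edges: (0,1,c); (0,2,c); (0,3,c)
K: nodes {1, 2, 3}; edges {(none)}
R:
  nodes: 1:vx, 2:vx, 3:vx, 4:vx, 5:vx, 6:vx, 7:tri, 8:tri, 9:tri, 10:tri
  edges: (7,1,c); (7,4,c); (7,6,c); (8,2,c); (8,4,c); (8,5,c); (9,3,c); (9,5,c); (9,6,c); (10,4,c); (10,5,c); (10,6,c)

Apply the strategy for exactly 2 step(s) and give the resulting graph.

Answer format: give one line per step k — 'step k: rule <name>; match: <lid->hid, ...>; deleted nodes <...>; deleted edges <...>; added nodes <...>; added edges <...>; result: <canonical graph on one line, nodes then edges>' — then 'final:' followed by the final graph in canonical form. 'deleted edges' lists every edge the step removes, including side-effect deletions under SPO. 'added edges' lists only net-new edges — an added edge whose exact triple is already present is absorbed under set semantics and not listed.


step 1: rule r1; match: 0->12, 1->1, 2->8, 3->10; deleted nodes 12; deleted edges (12,1,c); (12,8,c); (12,10,c); added nodes 16, 17, 18, 19, 20, 21, 22; added edges (19,1,c); (19,16,c); (19,18,c); (20,8,c); (20,16,c); (20,17,c); (21,10,c); (21,17,c); (21,18,c); (22,16,c); (22,17,c); (22,18,c); result: nodes: 0:vx, 1:vx, 3:vx, 5:vx, 7:vx, 8:vx, 10:vx, 14:tri, 15:tri, 16:vx, 17:vx, 18:vx, 19:tri, 20:tri, 21:tri, 22:tri edges: (14,0,c); (14,5,c); (14,7,ck); (14,8,c); (15,1,c); (15,1,ck); (15,5,c); (15,8,c); (19,1,c); (19,16,c); (19,18,c); (20,8,c); (20,16,c); (20,17,c); (21,10,c); (21,17,c); (21,18,c); (22,16,c); (22,17,c); (22,18,c)
step 2: rule r1; match: 0->14, 1->0, 2->5, 3->8; deleted nodes 14; deleted edges (14,0,c); (14,5,c); (14,7,ck); (14,8,c); added nodes 23, 24, 25, 26, 27, 28, 29; added edges (26,0,c); (26,23,c); (26,25,c); (27,5,c); (27,23,c); (27,24,c); (28,8,c); (28,24,c); (28,25,c); (29,23,c); (29,24,c); (29,25,c); result: nodes: 0:vx, 1:vx, 3:vx, 5:vx, 7:vx, 8:vx, 10:vx, 15:tri, 16:vx, 17:vx, 18:vx, 19:tri, 20:tri, 21:tri, 22:tri, 23:vx, 24:vx, 25:vx, 26:tri, 27:tri, 28:tri, 29:tri edges: (15,1,c); (15,1,ck); (15,5,c); (15,8,c); (19,1,c); (19,16,c); (19,18,c); (20,8,c); (20,16,c); (20,17,c); (21,10,c); (21,17,c); (21,18,c); (22,16,c); (22,17,c); (22,18,c); (26,0,c); (26,23,c); (26,25,c); (27,5,c); (27,23,c); (27,24,c); (28,8,c); (28,24,c); (28,25,c); (29,23,c); (29,24,c); (29,25,c)
final:
nodes: 0:vx, 1:vx, 3:vx, 5:vx, 7:vx, 8:vx, 10:vx, 15:tri, 16:vx, 17:vx, 18:vx, 19:tri, 20:tri, 21:tri, 22:tri, 23:vx, 24:vx, 25:vx, 26:tri, 27:tri, 28:tri, 29:tri
edges: (15,1,c); (15,1,ck); (15,5,c); (15,8,c); (19,1,c); (19,16,c); (19,18,c); (20,8,c); (20,16,c); (20,17,c); (21,10,c); (21,17,c); (21,18,c); (22,16,c); (22,17,c); (22,18,c); (26,0,c); (26,23,c); (26,25,c); (27,5,c); (27,23,c); (27,24,c); (28,8,c); (28,24,c); (28,25,c); (29,23,c); (29,24,c); (29,25,c)


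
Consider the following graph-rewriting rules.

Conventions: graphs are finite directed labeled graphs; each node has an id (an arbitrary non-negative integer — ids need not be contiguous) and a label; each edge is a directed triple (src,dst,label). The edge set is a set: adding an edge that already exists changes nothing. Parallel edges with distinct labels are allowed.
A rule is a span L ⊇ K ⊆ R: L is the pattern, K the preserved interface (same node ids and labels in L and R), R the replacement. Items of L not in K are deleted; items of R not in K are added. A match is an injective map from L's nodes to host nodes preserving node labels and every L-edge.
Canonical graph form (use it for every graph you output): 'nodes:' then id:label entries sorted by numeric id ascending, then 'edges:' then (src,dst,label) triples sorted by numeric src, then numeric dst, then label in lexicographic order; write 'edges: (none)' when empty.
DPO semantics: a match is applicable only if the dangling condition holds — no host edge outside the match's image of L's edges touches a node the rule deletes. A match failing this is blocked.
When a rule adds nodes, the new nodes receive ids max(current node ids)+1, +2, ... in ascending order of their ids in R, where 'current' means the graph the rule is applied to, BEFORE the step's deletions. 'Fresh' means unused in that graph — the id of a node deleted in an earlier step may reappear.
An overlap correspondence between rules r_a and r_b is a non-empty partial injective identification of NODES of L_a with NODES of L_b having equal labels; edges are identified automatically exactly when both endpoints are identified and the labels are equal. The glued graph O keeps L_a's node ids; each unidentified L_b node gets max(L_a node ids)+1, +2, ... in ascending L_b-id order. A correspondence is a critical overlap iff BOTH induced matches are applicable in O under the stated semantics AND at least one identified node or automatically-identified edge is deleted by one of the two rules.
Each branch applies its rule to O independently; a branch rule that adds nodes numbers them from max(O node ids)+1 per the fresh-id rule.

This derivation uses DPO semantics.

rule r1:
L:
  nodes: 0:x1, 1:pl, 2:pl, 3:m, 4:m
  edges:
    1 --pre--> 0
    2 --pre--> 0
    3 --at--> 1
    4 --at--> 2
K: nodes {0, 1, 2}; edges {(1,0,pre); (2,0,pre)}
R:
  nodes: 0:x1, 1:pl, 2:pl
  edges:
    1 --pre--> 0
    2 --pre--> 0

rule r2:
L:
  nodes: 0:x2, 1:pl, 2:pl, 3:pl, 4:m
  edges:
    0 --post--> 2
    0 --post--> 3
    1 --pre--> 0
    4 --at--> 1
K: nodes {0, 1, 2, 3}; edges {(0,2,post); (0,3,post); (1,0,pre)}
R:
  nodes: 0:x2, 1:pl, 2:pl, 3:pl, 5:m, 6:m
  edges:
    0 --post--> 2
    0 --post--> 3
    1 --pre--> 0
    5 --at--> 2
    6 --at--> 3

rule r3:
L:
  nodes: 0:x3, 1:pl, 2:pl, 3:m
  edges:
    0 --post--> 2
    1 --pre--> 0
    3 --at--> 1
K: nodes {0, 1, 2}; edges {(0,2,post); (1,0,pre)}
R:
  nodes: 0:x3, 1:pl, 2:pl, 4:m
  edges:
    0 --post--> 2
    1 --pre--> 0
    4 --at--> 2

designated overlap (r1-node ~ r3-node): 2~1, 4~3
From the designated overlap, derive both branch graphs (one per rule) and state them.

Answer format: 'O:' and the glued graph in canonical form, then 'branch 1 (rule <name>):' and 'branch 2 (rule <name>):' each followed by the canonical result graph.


O:
nodes: 0:x1, 1:pl, 2:pl, 3:m, 4:m, 5:x3, 6:pl
edges: (1,0,pre); (2,0,pre); (2,5,pre); (3,1,at); (4,2,at); (5,6,post)
branch 1 (rule r1):
nodes: 0:x1, 1:pl, 2:pl, 5:x3, 6:pl
edges: (1,0,pre); (2,0,pre); (2,5,pre); (5,6,post)
branch 2 (rule r3):
nodes: 0:x1, 1:pl, 2:pl, 3:m, 5:x3, 6:pl, 7:m
edges: (1,0,pre); (2,0,pre); (2,5,pre); (3,1,at); (5,6,post); (7,6,at)


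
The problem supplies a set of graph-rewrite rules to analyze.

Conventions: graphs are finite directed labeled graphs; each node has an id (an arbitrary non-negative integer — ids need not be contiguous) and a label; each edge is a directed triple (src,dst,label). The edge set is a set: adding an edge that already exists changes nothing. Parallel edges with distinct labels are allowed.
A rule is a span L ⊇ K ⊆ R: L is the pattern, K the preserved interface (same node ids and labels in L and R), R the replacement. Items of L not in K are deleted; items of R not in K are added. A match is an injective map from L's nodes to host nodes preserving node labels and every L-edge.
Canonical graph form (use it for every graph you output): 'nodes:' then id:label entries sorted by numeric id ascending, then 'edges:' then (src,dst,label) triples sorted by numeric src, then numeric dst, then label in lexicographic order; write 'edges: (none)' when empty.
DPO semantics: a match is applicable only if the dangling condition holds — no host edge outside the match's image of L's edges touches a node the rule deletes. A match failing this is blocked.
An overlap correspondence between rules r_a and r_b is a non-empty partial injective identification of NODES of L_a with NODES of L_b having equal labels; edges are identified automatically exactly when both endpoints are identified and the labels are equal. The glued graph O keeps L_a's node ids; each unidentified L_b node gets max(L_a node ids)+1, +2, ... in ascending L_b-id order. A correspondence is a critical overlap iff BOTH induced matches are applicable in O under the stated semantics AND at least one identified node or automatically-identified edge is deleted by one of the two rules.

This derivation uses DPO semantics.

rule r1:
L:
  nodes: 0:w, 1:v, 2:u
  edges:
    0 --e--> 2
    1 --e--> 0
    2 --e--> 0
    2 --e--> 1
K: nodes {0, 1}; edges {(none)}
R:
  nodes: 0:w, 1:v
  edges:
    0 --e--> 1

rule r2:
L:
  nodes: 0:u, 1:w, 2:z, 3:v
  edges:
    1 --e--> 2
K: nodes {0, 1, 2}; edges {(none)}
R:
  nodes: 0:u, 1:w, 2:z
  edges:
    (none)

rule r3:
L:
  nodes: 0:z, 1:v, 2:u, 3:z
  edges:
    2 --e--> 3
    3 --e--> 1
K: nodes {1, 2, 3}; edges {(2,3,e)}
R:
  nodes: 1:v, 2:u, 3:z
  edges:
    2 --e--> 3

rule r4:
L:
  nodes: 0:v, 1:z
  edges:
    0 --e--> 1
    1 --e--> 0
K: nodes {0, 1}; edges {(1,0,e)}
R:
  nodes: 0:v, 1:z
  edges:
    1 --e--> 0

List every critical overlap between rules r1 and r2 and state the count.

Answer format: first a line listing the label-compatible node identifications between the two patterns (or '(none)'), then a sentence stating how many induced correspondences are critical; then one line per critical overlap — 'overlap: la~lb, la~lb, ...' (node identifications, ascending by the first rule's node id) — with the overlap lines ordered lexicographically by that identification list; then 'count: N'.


label-compatible node identifications between L(r1) and L(r2): 0~1, 1~3, 2~0
2 of the induced correspondences are critical overlaps of r1 and r2.
overlap: 0~1, 2~0
overlap: 2~0
count: 2


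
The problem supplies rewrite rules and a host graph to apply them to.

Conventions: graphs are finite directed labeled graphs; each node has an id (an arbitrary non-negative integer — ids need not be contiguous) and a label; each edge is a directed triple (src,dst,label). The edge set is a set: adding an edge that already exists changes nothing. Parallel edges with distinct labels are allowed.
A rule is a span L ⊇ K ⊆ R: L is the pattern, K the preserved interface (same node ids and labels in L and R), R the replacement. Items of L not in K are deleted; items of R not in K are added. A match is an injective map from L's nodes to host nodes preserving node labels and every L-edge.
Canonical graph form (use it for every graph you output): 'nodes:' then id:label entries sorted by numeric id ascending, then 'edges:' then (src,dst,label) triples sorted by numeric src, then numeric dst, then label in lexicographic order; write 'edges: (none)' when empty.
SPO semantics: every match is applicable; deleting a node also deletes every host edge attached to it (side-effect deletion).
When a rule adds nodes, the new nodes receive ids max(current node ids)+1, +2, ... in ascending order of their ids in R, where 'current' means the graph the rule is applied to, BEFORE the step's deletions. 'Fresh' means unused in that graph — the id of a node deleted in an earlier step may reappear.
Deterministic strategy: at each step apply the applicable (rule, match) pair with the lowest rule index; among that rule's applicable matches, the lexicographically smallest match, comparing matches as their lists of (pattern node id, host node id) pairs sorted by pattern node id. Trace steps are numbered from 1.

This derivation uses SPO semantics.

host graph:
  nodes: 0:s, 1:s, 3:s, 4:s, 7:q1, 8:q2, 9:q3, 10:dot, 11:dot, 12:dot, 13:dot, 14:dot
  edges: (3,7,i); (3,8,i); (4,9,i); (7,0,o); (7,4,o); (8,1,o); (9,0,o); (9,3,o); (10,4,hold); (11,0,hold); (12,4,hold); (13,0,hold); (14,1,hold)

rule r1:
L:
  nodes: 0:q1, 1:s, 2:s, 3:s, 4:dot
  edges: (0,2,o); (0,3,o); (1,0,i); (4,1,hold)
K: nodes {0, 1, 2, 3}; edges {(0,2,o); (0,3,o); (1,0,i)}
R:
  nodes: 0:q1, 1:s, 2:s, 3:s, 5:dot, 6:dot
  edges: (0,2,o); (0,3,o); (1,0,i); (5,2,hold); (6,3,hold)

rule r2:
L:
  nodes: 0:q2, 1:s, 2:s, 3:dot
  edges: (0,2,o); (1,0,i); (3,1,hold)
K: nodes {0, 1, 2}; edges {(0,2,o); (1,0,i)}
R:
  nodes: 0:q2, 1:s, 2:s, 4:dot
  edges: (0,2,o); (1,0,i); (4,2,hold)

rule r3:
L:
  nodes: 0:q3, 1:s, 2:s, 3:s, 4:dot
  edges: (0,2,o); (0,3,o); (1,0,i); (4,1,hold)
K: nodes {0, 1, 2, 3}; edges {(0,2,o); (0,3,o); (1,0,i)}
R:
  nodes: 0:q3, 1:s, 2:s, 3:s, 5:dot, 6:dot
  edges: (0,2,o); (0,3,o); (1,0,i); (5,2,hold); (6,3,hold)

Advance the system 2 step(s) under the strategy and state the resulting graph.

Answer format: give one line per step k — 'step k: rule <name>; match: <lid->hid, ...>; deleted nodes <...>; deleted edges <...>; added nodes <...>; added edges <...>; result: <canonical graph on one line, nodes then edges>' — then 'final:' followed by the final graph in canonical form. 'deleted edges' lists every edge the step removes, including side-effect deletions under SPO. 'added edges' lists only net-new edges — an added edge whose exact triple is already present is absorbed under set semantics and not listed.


step 1: rule r3; match: 0->9, 1->4, 2->0, 3->3, 4->10; deleted nodes 10; deleted edges (10,4,hold); added nodes 15, 16; added edges (15,0,hold); (16,3,hold); result: nodes: 0:s, 1:s, 3:s, 4:s, 7:q1, 8:q2, 9:q3, 11:dot, 12:dot, 13:dot, 14:dot, 15:dot, 16:dot edges: (3,7,i); (3,8,i); (4,9,i); (7,0,o); (7,4,o); (8,1,o); (9,0,o); (9,3,o); (11,0,hold); (12,4,hold); (13,0,hold); (14,1,hold); (15,0,hold); (16,3,hold)
step 2: rule r1; match: 0->7, 1->3, 2->0, 3->4, 4->16; deleted nodes 16; deleted edges (16,3,hold); added nodes 17, 18; added edges (17,0,hold); (18,4,hold); result: nodes: 0:s, 1:s, 3:s, 4:s, 7:q1, 8:q2, 9:q3, 11:dot, 12:dot, 13:dot, 14:dot, 15:dot, 17:dot, 18:dot edges: (3,7,i); (3,8,i); (4,9,i); (7,0,o); (7,4,o); (8,1,o); (9,0,o); (9,3,o); (11,0,hold); (12,4,hold); (13,0,hold); (14,1,hold); (15,0,hold); (17,0,hold); (18,4,hold)
final:
nodes: 0:s, 1:s, 3:s, 4:s, 7:q1, 8:q2, 9:q3, 11:dot, 12:dot, 13:dot, 14:dot, 15:dot, 17:dot, 18:dot
edges: (3,7,i); (3,8,i); (4,9,i); (7,0,o); (7,4,o); (8,1,o); (9,0,o); (9,3,o); (11,0,hold); (12,4,hold); (13,0,hold); (14,1,hold); (15,0,hold); (17,0,hold); (18,4,hold)


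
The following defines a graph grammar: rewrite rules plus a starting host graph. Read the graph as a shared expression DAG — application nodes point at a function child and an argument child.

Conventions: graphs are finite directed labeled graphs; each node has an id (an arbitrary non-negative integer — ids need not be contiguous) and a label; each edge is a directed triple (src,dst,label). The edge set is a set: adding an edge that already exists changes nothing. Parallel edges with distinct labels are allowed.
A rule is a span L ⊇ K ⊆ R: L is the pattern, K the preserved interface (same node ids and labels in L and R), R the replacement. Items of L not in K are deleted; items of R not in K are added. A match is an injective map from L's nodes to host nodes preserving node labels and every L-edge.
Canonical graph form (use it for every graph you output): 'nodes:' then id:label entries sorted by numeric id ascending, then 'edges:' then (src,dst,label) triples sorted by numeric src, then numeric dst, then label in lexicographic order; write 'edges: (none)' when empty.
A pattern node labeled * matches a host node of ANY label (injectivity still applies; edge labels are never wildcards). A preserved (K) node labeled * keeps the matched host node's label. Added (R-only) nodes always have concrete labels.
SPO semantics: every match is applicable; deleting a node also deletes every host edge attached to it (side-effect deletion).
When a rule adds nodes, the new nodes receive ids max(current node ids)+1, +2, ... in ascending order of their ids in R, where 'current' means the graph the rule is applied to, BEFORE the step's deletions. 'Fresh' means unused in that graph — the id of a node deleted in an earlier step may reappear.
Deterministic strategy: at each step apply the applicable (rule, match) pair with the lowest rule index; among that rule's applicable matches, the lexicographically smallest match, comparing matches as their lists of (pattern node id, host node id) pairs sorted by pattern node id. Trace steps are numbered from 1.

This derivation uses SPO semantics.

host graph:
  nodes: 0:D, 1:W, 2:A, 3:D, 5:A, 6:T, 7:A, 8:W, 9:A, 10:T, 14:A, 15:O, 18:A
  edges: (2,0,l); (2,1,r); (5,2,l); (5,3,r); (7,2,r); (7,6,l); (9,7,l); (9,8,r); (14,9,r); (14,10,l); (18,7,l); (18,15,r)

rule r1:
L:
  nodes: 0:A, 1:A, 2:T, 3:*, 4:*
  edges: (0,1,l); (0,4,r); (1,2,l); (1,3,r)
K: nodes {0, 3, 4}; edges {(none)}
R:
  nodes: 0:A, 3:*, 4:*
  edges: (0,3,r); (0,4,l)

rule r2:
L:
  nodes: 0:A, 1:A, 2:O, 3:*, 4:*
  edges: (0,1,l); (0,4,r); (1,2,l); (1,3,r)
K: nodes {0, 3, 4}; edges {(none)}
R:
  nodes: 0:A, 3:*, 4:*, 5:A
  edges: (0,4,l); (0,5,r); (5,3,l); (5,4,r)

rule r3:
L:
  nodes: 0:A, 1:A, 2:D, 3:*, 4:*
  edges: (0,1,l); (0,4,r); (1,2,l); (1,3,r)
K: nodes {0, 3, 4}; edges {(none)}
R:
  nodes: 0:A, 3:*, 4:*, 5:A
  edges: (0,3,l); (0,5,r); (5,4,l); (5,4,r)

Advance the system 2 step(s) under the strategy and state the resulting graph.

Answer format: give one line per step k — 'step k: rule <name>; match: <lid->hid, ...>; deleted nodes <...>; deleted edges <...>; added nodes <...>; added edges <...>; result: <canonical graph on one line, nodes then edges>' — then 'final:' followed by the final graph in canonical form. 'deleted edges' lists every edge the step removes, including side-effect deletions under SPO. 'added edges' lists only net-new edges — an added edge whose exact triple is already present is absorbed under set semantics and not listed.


step 1: rule r1; match: 0->9, 1->7, 2->6, 3->2, 4->8; deleted nodes 6, 7; deleted edges (7,2,r); (7,6,l); (9,7,l); (9,8,r); (18,7,l); added nodes (none); added edges (9,2,r); (9,8,l); result: nodes: 0:D, 1:W, 2:A, 3:D, 5:A, 8:W, 9:A, 10:T, 14:A, 15:O, 18:A edges: (2,0,l); (2,1,r); (5,2,l); (5,3,r); (9,2,r); (9,8,l); (14,9,r); (14,10,l); (18,15,r)
step 2: rule r3; match: 0->5, 1->2, 2->0, 3->1, 4->3; deleted nodes 0, 2; deleted edges (2,0,l); (2,1,r); (5,2,l); (5,3,r); (9,2,r); added nodes 19; added edges (5,1,l); (5,19,r); (19,3,l); (19,3,r); result: nodes: 1:W, 3:D, 5:A, 8:W, 9:A, 10:T, 14:A, 15:O, 18:A, 19:A edges: (5,1,l); (5,19,r); (9,8,l); (14,9,r); (14,10,l); (18,15,r); (19,3,l); (19,3,r)
final:
nodes: 1:W, 3:D, 5:A, 8:W, 9:A, 10:T, 14:A, 15:O, 18:A, 19:A
edges: (5,1,l); (5,19,r); (9,8,l); (14,9,r); (14,10,l); (18,15,r); (19,3,l); (19,3,r)
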